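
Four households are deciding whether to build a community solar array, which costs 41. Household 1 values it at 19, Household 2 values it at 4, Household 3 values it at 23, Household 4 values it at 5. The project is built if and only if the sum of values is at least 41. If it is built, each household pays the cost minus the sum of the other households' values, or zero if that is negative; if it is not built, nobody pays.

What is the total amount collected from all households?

Total value 51 ≥ cost 41, so it is built.
Household 1: others sum to 32; max(0, 41 - 32) = 9.
Household 2: others sum to 47; max(0, 41 - 47) = 0.
Household 3: others sum to 28; max(0, 41 - 28) = 13.
Household 4: others sum to 46; max(0, 41 - 46) = 0.
Total collected = 9 + 0 + 13 + 0 = 22.

22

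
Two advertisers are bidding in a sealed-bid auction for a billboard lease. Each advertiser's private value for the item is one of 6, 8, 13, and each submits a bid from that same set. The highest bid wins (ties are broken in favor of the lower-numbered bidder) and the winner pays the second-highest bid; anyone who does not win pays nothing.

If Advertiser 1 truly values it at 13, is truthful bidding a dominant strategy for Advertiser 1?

Yes

Check each profile of the others' bids and compare truth against every alternative bid.
Others bid (6): truth gives 7, best alternative gives 7.
Others bid (8): truth gives 5, best alternative gives 5.
Others bid (13): truth gives 0, best alternative gives 0.
In every case the truthful bid is at least as good as any alternative, so it is a dominant strategy.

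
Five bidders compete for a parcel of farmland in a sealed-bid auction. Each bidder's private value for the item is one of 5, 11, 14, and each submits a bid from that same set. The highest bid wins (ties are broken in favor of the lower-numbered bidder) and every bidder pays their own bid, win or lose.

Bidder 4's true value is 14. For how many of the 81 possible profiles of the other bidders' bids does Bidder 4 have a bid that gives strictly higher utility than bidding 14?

59

Others bid (5, 5, 5, 5): truth gives 0; bid 11 gives 3 > 0. Violating.
Others bid (5, 5, 5, 11): truth gives 0; bid 11 gives 3 > 0. Violating.
Others bid (5, 5, 14, 5): truth gives -14; bid 5 gives -5 > -14. Violating.
Others bid (5, 5, 14, 11): truth gives -14; bid 5 gives -5 > -14. Violating.
Others bid (5, 5, 5, 14): truth gives 0; no alternative beats it.
Others bid (5, 5, 11, 5): truth gives 0; no alternative beats it.
(Checking all 81 profiles: 59 have a profitable deviation, 22 do not.)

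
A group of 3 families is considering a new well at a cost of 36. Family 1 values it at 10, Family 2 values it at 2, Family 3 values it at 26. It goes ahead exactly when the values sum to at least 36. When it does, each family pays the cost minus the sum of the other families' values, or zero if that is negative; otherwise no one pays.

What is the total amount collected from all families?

32

Total value 38 ≥ cost 36, so it is built.
Family 1: others sum to 28; max(0, 36 - 28) = 8.
Family 2: others sum to 36; max(0, 36 - 36) = 0.
Family 3: others sum to 12; max(0, 36 - 12) = 24.
Total collected = 8 + 0 + 24 = 32.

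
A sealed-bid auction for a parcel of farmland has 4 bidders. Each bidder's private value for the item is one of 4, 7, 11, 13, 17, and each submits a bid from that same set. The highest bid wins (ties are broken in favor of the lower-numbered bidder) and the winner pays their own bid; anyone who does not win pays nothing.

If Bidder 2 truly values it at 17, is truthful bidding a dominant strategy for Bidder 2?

Consider the case where Bidder 1 bids 4, Bidder 3 bids 4 and Bidder 4 bids 4.
Truthful bid 17: wins, pays 17, utility 17 - 17 = 0.
Bid 7 instead: wins, pays 7, utility 17 - 7 = 10.
Since 10 > 0, bidding 7 is strictly better here, so truthful bidding is not dominant.

No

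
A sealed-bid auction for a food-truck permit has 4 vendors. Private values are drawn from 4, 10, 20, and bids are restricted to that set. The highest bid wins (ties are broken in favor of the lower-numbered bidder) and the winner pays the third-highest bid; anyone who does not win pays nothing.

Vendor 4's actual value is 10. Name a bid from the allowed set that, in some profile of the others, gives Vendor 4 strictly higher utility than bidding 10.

Suppose Vendor 1 bids 4, Vendor 2 bids 4 and Vendor 3 bids 10.
Bid 10: loses, pays 0, utility 0.
Bid 20: wins, pays 4, utility 10 - 4 = 6.
So bidding 20 beats truth here (6 > 0).

20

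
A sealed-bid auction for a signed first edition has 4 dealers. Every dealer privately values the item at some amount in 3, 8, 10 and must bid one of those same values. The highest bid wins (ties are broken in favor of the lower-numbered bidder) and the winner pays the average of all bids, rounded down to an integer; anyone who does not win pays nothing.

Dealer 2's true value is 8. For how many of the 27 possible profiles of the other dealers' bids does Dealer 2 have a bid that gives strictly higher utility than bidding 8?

9

Others bid (3, 3, 10): truth gives 0; bid 10 gives 2 > 0. Violating.
Others bid (3, 8, 10): truth gives 0; bid 10 gives 1 > 0. Violating.
Others bid (3, 10, 3): truth gives 0; bid 10 gives 2 > 0. Violating.
Others bid (3, 10, 8): truth gives 0; bid 10 gives 1 > 0. Violating.
Others bid (3, 3, 3): truth gives 4; no alternative beats it.
Others bid (3, 3, 8): truth gives 3; no alternative beats it.
(Checking all 27 profiles: 9 have a profitable deviation, 18 do not.)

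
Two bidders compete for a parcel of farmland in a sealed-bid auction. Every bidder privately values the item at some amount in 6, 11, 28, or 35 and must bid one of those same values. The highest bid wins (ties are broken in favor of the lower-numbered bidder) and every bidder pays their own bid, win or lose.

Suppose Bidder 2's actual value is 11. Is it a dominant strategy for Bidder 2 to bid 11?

Consider the case where Bidder 1 bids 11.
Truthful bid 11: loses but pays 11, utility -11.
Bid 6 instead: loses but pays 6, utility -6.
Since -6 > -11, bidding 6 is strictly better here, so truthful bidding is not dominant.

No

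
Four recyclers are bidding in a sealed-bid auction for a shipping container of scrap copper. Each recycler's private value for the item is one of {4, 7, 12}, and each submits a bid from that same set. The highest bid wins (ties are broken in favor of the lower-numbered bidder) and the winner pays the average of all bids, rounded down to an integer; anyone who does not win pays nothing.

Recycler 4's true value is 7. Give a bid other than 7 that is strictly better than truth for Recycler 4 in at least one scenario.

12

Suppose Recycler 1 bids 4, Recycler 2 bids 4 and Recycler 3 bids 7.
Bid 7: loses, pays 0, utility 0.
Bid 12: wins, pays 6, utility 7 - 6 = 1.
So bidding 12 beats truth here (1 > 0).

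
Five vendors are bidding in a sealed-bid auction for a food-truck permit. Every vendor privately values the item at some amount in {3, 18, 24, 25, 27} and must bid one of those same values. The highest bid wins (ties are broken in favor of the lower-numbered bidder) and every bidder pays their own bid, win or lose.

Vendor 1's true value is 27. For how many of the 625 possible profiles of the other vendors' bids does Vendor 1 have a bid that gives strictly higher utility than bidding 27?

256

Others bid (3, 3, 3, 3): truth gives 0; bid 3 gives 24 > 0. Violating.
Others bid (3, 3, 3, 18): truth gives 0; bid 18 gives 9 > 0. Violating.
Others bid (3, 3, 3, 24): truth gives 0; bid 24 gives 3 > 0. Violating.
Others bid (3, 3, 3, 25): truth gives 0; bid 25 gives 2 > 0. Violating.
Others bid (3, 3, 3, 27): truth gives 0; no alternative beats it.
Others bid (3, 3, 18, 27): truth gives 0; no alternative beats it.
(Checking all 625 profiles: 256 have a profitable deviation, 369 do not.)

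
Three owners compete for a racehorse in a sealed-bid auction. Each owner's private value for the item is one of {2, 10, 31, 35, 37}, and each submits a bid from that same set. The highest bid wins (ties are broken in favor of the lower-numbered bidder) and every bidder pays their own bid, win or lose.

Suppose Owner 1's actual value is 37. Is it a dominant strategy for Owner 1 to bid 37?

No

Consider the case where Owner 2 bids 2 and Owner 3 bids 2.
Truthful bid 37: wins, pays 37, utility 37 - 37 = 0.
Bid 2 instead: wins, pays 2, utility 37 - 2 = 35.
Since 35 > 0, bidding 2 is strictly better here, so truthful bidding is not dominant.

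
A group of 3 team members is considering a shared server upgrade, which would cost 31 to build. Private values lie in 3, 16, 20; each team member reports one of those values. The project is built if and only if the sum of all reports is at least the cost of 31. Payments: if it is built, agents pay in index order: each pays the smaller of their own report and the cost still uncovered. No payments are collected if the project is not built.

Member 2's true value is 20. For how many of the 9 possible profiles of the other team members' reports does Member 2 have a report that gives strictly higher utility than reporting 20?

Others report (3, 16): truth gives 0; report 16 gives 4 > 0. Violating.
Others report (3, 20): truth gives 0; report 16 gives 4 > 0. Violating.
Others report (16, 16): truth gives 5; report 3 gives 17 > 5. Violating.
Others report (16, 20): truth gives 5; report 3 gives 17 > 5. Violating.
Others report (3, 3): truth gives 0; no alternative beats it.
Others report (16, 3): truth gives 5; no alternative beats it.
(Checking all 9 profiles: 6 have a profitable deviation, 3 do not.)

6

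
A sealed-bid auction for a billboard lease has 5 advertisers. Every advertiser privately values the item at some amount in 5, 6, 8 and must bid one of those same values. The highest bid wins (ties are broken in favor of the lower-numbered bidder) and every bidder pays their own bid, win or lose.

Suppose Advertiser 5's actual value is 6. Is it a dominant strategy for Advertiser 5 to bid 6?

Consider the case where Advertiser 1 bids 5, Advertiser 2 bids 5, Advertiser 3 bids 5 and Advertiser 4 bids 6.
Truthful bid 6: loses but pays 6, utility -6.
Bid 5 instead: loses but pays 5, utility -5.
Since -5 > -6, bidding 5 is strictly better here, so truthful bidding is not dominant.

No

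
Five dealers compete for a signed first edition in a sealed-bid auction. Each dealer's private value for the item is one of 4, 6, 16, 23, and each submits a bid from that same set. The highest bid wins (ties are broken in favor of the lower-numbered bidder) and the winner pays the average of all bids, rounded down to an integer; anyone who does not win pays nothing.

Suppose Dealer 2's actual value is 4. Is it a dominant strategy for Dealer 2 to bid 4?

Yes

Check each profile of the others' bids and compare truth against every alternative bid.
Others bid (4, 4, 6, 6): truth gives 0, best alternative gives -1.
Others bid (4, 6, 4, 6): truth gives 0, best alternative gives -1.
Others bid (4, 6, 6, 4): truth gives 0, best alternative gives -1.
Others bid (4, 6, 6, 6): truth gives 0, best alternative gives -1.
Others bid (4, 4, 4, 4): truth gives 0, best alternative gives 0.
Others bid (4, 4, 4, 6): truth gives 0, best alternative gives 0.
(Remaining 250 profiles checked similarly; truth is weakly best in each.)
In every case the truthful bid is at least as good as any alternative, so it is a dominant strategy.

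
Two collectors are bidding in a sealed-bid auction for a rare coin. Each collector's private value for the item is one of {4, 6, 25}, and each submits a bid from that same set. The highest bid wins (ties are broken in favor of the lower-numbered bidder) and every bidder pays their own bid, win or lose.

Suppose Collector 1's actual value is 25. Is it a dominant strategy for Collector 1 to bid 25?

Consider the case where Collector 2 bids 4.
Truthful bid 25: wins, pays 25, utility 25 - 25 = 0.
Bid 4 instead: wins, pays 4, utility 25 - 4 = 21.
Since 21 > 0, bidding 4 is strictly better here, so truthful bidding is not dominant.

No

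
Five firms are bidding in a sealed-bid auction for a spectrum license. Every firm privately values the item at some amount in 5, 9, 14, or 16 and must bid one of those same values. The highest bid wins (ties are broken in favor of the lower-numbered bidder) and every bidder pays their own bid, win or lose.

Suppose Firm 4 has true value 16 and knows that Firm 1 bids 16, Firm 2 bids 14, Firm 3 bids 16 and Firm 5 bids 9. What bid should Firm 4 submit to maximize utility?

Bid 5: loses but pays 5, utility -5.
Bid 9: loses but pays 9, utility -9.
Bid 14: loses but pays 14, utility -14.
Bid 16: loses but pays 16, utility -16.
The best choice is 5 with utility -5.

5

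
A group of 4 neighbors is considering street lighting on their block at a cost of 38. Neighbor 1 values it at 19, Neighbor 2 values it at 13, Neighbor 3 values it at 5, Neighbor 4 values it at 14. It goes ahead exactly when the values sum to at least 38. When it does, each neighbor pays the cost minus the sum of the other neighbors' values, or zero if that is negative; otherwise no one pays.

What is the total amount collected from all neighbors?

7

Total value 51 ≥ cost 38, so it is built.
Neighbor 1: others sum to 32; max(0, 38 - 32) = 6.
Neighbor 2: others sum to 38; max(0, 38 - 38) = 0.
Neighbor 3: others sum to 46; max(0, 38 - 46) = 0.
Neighbor 4: others sum to 37; max(0, 38 - 37) = 1.
Total collected = 6 + 0 + 0 + 1 = 7.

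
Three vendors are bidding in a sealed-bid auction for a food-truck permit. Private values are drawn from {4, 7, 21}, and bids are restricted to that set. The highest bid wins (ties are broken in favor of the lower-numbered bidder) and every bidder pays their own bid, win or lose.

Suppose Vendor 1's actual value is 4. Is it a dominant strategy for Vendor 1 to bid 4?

Consider the case where Vendor 2 bids 4 and Vendor 3 bids 7.
Truthful bid 4: loses but pays 4, utility -4.
Bid 7 instead: wins, pays 7, utility 4 - 7 = -3.
Since -3 > -4, bidding 7 is strictly better here, so truthful bidding is not dominant.

No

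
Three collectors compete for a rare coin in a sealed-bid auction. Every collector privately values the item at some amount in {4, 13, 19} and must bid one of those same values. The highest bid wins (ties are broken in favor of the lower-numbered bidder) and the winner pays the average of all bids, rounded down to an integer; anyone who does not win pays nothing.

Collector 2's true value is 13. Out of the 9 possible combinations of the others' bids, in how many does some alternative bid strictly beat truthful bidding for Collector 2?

1

Others bid (13, 4): truth gives 0; bid 19 gives 1 > 0. Violating.
Others bid (4, 4): truth gives 6; no alternative beats it.
Others bid (4, 13): truth gives 3; no alternative beats it.
(Checking all 9 profiles: 1 has a profitable deviation, 8 do not.)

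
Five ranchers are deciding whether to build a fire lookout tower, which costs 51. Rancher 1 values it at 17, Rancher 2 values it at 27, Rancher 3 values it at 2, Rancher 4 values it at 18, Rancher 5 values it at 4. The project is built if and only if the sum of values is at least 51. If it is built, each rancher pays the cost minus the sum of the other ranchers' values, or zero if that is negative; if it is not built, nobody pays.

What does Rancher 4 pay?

1

Total value 68 ≥ cost 51, so the project is built.
The other ranchers' values sum to 50.
Cost minus that sum is 51 - 50 = 1.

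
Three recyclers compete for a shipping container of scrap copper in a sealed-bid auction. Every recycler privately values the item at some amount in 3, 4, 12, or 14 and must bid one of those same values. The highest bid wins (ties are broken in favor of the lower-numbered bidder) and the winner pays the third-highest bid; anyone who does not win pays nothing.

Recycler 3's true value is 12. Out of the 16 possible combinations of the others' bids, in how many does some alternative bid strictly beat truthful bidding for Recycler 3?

Others bid (3, 12): truth gives 0; bid 14 gives 9 > 0. Violating.
Others bid (4, 12): truth gives 0; bid 14 gives 8 > 0. Violating.
Others bid (12, 3): truth gives 0; bid 14 gives 9 > 0. Violating.
Others bid (12, 4): truth gives 0; bid 14 gives 8 > 0. Violating.
Others bid (3, 3): truth gives 9; no alternative beats it.
Others bid (3, 4): truth gives 9; no alternative beats it.
(Checking all 16 profiles: 4 have a profitable deviation, 12 do not.)

4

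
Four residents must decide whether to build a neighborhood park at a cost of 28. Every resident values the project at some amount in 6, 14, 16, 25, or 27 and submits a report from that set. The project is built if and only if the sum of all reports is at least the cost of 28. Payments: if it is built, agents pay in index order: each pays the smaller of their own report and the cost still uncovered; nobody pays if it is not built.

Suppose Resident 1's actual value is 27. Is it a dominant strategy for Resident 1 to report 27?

No

Consider the case where Resident 2 reports 6, Resident 3 reports 6 and Resident 4 reports 6.
Truthful report 27: project built, pays 27, utility 27 - 27 = 0.
Report 14 instead: project built, pays 14, utility 27 - 14 = 13.
Since 13 > 0, reporting 14 is strictly better here, so truthful reporting is not dominant.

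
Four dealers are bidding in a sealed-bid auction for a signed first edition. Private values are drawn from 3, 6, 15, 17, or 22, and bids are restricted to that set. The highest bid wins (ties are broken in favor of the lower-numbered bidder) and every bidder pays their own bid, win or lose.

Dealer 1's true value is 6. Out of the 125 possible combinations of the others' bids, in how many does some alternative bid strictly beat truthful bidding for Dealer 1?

118

Others bid (3, 3, 3): truth gives 0; bid 3 gives 3 > 0. Violating.
Others bid (3, 3, 15): truth gives -6; bid 3 gives -3 > -6. Violating.
Others bid (3, 3, 17): truth gives -6; bid 3 gives -3 > -6. Violating.
Others bid (3, 3, 22): truth gives -6; bid 3 gives -3 > -6. Violating.
Others bid (3, 3, 6): truth gives 0; no alternative beats it.
Others bid (3, 6, 3): truth gives 0; no alternative beats it.
(Checking all 125 profiles: 118 have a profitable deviation, 7 do not.)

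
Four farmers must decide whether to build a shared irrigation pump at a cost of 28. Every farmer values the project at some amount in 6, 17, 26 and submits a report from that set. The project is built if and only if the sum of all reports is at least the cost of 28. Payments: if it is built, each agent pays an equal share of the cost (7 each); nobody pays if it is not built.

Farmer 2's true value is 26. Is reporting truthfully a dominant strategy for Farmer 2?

Yes

Check each profile of the others' reports and compare truth against every alternative report.
Others report (6, 6, 6): truth gives 19, best alternative gives 19.
Others report (6, 6, 17): truth gives 19, best alternative gives 19.
Others report (6, 6, 26): truth gives 19, best alternative gives 19.
Others report (6, 17, 6): truth gives 19, best alternative gives 19.
Others report (6, 17, 17): truth gives 19, best alternative gives 19.
Others report (6, 17, 26): truth gives 19, best alternative gives 19.
(Remaining 21 profiles checked similarly; truth is weakly best in each.)
In every case the truthful report is at least as good as any alternative, so it is a dominant strategy.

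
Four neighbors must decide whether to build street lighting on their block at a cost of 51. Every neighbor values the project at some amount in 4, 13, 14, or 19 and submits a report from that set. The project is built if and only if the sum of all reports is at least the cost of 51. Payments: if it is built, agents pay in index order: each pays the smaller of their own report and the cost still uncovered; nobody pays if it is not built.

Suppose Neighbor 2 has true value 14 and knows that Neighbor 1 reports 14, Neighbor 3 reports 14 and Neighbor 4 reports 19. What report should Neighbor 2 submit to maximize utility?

Report 4: project built, pays 4, utility 14 - 4 = 10.
Report 13: project built, pays 13, utility 14 - 13 = 1.
Report 14: project built, pays 14, utility 14 - 14 = 0.
Report 19: project built, pays 19, utility 14 - 19 = -5.
The best choice is 4 with utility 10.

4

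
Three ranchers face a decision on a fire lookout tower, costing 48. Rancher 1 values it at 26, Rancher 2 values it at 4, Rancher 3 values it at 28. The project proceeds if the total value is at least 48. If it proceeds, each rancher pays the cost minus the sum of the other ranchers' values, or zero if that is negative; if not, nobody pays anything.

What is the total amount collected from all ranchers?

Total value 58 ≥ cost 48, so it is built.
Rancher 1: others sum to 32; max(0, 48 - 32) = 16.
Rancher 2: others sum to 54; max(0, 48 - 54) = 0.
Rancher 3: others sum to 30; max(0, 48 - 30) = 18.
Total collected = 16 + 0 + 18 = 34.

34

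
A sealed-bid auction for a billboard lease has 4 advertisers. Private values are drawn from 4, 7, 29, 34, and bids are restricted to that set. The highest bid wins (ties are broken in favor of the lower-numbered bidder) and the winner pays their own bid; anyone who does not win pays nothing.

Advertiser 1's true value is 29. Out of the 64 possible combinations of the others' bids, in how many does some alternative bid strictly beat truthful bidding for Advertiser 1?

8

Others bid (4, 4, 4): truth gives 0; bid 4 gives 25 > 0. Violating.
Others bid (4, 4, 7): truth gives 0; bid 7 gives 22 > 0. Violating.
Others bid (4, 7, 4): truth gives 0; bid 7 gives 22 > 0. Violating.
Others bid (4, 7, 7): truth gives 0; bid 7 gives 22 > 0. Violating.
Others bid (4, 4, 29): truth gives 0; no alternative beats it.
Others bid (4, 4, 34): truth gives 0; no alternative beats it.
(Checking all 64 profiles: 8 have a profitable deviation, 56 do not.)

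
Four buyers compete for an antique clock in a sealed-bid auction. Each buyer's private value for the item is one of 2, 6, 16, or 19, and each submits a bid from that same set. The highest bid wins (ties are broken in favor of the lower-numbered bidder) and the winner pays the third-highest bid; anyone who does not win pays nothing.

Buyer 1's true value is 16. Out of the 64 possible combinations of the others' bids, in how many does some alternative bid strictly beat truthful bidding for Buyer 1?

Others bid (2, 2, 19): truth gives 0; bid 19 gives 14 > 0. Violating.
Others bid (2, 6, 19): truth gives 0; bid 19 gives 10 > 0. Violating.
Others bid (2, 19, 2): truth gives 0; bid 19 gives 14 > 0. Violating.
Others bid (2, 19, 6): truth gives 0; bid 19 gives 10 > 0. Violating.
Others bid (2, 2, 2): truth gives 14; no alternative beats it.
Others bid (2, 2, 6): truth gives 14; no alternative beats it.
(Checking all 64 profiles: 12 have a profitable deviation, 52 do not.)

12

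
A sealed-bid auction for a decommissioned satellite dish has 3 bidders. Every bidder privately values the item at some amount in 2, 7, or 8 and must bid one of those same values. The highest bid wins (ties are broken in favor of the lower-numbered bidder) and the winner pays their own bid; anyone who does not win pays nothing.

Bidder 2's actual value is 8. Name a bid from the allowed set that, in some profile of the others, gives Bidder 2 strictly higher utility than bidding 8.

Suppose Bidder 1 bids 2 and Bidder 3 bids 2.
Bid 8: wins, pays 8, utility 8 - 8 = 0.
Bid 7: wins, pays 7, utility 8 - 7 = 1.
So bidding 7 beats truth here (1 > 0).

7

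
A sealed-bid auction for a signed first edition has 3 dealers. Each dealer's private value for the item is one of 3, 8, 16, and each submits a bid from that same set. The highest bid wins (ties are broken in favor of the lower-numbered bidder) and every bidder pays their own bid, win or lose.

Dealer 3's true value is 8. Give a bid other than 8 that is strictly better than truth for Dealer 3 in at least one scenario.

3

Suppose Dealer 1 bids 3 and Dealer 2 bids 8.
Bid 8: loses but pays 8, utility -8.
Bid 3: loses but pays 3, utility -3.
So bidding 3 beats truth here (-3 > -8).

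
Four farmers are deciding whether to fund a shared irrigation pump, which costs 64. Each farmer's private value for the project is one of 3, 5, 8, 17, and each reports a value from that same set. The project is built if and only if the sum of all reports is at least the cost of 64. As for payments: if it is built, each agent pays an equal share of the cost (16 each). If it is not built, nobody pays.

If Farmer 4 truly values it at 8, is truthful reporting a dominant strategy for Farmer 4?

Yes

Check each profile of the others' reports and compare truth against every alternative report.
Others report (3, 3, 3): truth gives 0, best alternative gives 0.
Others report (3, 3, 5): truth gives 0, best alternative gives 0.
Others report (3, 3, 8): truth gives 0, best alternative gives 0.
Others report (3, 3, 17): truth gives 0, best alternative gives 0.
Others report (3, 5, 3): truth gives 0, best alternative gives 0.
Others report (3, 5, 5): truth gives 0, best alternative gives 0.
(Remaining 58 profiles checked similarly; truth is weakly best in each.)
In every case the truthful report is at least as good as any alternative, so it is a dominant strategy.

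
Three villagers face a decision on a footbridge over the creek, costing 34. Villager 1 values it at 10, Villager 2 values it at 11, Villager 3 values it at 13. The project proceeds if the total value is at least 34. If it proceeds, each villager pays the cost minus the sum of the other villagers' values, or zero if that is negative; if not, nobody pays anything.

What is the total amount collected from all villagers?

34

Total value 34 ≥ cost 34, so it is built.
Villager 1: others sum to 24; max(0, 34 - 24) = 10.
Villager 2: others sum to 23; max(0, 34 - 23) = 11.
Villager 3: others sum to 21; max(0, 34 - 21) = 13.
Total collected = 10 + 11 + 13 = 34.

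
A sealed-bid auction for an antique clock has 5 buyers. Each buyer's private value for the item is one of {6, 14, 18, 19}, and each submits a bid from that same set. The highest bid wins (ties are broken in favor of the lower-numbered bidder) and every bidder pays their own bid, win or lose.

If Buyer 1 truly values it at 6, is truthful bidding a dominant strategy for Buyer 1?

Yes

Check each profile of the others' bids and compare truth against every alternative bid.
Others bid (6, 6, 6, 6): truth gives 0, best alternative gives -8.
Others bid (6, 6, 6, 19): truth gives -6, best alternative gives -13.
Others bid (6, 6, 14, 19): truth gives -6, best alternative gives -13.
Others bid (6, 6, 18, 19): truth gives -6, best alternative gives -13.
Others bid (6, 6, 19, 6): truth gives -6, best alternative gives -13.
Others bid (6, 6, 19, 14): truth gives -6, best alternative gives -13.
(Remaining 250 profiles checked similarly; truth is weakly best in each.)
In every case the truthful bid is at least as good as any alternative, so it is a dominant strategy.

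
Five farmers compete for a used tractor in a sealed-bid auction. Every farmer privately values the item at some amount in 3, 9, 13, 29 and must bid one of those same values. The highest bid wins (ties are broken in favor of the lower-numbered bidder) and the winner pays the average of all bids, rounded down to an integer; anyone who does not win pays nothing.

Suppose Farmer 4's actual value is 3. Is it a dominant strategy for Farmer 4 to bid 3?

Check each profile of the others' bids and compare truth against every alternative bid.
Others bid (3, 3, 3, 9): truth gives 0, best alternative gives -2.
Others bid (3, 3, 3, 3): truth gives 0, best alternative gives -1.
Others bid (3, 3, 3, 13): truth gives 0, best alternative gives 0.
Others bid (3, 3, 3, 29): truth gives 0, best alternative gives 0.
Others bid (3, 3, 9, 3): truth gives 0, best alternative gives 0.
Others bid (3, 3, 9, 9): truth gives 0, best alternative gives 0.
(Remaining 250 profiles checked similarly; truth is weakly best in each.)
In every case the truthful bid is at least as good as any alternative, so it is a dominant strategy.

Yes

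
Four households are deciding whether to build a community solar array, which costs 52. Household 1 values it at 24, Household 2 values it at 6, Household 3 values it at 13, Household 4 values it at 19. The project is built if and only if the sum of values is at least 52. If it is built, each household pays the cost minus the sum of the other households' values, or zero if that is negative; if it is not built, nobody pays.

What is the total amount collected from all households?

26

Total value 62 ≥ cost 52, so it is built.
Household 1: others sum to 38; max(0, 52 - 38) = 14.
Household 2: others sum to 56; max(0, 52 - 56) = 0.
Household 3: others sum to 49; max(0, 52 - 49) = 3.
Household 4: others sum to 43; max(0, 52 - 43) = 9.
Total collected = 14 + 0 + 3 + 9 = 26.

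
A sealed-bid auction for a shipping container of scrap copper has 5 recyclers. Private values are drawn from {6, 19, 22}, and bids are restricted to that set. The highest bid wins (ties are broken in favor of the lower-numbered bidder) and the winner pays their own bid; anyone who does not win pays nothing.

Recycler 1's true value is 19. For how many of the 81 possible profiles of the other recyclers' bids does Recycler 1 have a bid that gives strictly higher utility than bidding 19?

Others bid (6, 6, 6, 6): truth gives 0; bid 6 gives 13 > 0. Violating.
Others bid (6, 6, 6, 19): truth gives 0; no alternative beats it.
Others bid (6, 6, 6, 22): truth gives 0; no alternative beats it.
(Checking all 81 profiles: 1 has a profitable deviation, 80 do not.)

1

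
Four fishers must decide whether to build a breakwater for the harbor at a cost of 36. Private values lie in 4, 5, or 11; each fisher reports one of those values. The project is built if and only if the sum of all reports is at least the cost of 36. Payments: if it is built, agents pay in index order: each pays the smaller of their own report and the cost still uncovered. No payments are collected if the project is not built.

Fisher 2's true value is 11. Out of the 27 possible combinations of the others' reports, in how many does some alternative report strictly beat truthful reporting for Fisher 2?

1

Others report (11, 11, 11): truth gives 0; report 4 gives 7 > 0. Violating.
Others report (4, 4, 4): truth gives 0; no alternative beats it.
Others report (4, 4, 5): truth gives 0; no alternative beats it.
(Checking all 27 profiles: 1 has a profitable deviation, 26 do not.)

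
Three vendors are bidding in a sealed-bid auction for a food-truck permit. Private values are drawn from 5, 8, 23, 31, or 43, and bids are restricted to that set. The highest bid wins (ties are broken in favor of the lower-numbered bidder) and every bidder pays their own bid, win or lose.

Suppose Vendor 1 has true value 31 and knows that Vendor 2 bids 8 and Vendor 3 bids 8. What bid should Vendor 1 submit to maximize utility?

Bid 5: loses but pays 5, utility -5.
Bid 8: wins, pays 8, utility 31 - 8 = 23.
Bid 23: wins, pays 23, utility 31 - 23 = 8.
Bid 31: wins, pays 31, utility 31 - 31 = 0.
Bid 43: wins, pays 43, utility 31 - 43 = -12.
The best choice is 8 with utility 23.

8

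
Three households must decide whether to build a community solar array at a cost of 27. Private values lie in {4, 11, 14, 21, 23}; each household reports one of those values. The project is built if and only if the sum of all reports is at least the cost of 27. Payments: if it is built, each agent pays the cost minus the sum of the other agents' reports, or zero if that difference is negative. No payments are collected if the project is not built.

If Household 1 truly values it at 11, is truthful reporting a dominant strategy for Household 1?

Yes

Check each profile of the others' reports and compare truth against every alternative report.
Others report (4, 23): truth gives 11, best alternative gives 11.
Others report (11, 21): truth gives 11, best alternative gives 11.
Others report (11, 23): truth gives 11, best alternative gives 11.
Others report (14, 14): truth gives 11, best alternative gives 11.
Others report (14, 21): truth gives 11, best alternative gives 11.
Others report (14, 23): truth gives 11, best alternative gives 11.
(Remaining 19 profiles checked similarly; truth is weakly best in each.)
In every case the truthful report is at least as good as any alternative, so it is a dominant strategy.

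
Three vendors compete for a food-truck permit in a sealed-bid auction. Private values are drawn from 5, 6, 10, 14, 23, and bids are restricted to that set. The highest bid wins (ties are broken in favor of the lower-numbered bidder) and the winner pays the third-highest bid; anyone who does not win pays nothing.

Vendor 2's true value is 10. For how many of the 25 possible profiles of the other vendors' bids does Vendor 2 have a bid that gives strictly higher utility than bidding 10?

Others bid (5, 14): truth gives 0; bid 14 gives 5 > 0. Violating.
Others bid (5, 23): truth gives 0; bid 23 gives 5 > 0. Violating.
Others bid (6, 14): truth gives 0; bid 14 gives 4 > 0. Violating.
Others bid (6, 23): truth gives 0; bid 23 gives 4 > 0. Violating.
Others bid (5, 5): truth gives 5; no alternative beats it.
Others bid (5, 6): truth gives 5; no alternative beats it.
(Checking all 25 profiles: 8 have a profitable deviation, 17 do not.)

8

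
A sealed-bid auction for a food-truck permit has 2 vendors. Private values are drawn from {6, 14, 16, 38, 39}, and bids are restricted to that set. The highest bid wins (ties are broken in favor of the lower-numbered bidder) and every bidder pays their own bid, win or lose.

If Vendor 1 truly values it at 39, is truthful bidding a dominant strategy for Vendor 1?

Consider the case where Vendor 2 bids 6.
Truthful bid 39: wins, pays 39, utility 39 - 39 = 0.
Bid 6 instead: wins, pays 6, utility 39 - 6 = 33.
Since 33 > 0, bidding 6 is strictly better here, so truthful bidding is not dominant.

No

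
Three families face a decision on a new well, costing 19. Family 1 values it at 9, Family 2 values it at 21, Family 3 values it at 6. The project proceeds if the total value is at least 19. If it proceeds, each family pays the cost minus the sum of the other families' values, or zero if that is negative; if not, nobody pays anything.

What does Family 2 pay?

Total value 36 ≥ cost 19, so the project is built.
The other families' values sum to 15.
Cost minus that sum is 19 - 15 = 4.

4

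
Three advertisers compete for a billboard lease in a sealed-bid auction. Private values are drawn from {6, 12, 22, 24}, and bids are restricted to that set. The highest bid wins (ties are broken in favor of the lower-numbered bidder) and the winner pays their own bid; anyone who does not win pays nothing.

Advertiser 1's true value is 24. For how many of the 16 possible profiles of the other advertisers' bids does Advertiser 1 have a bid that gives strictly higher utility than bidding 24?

9

Others bid (6, 6): truth gives 0; bid 6 gives 18 > 0. Violating.
Others bid (6, 12): truth gives 0; bid 12 gives 12 > 0. Violating.
Others bid (6, 22): truth gives 0; bid 22 gives 2 > 0. Violating.
Others bid (12, 6): truth gives 0; bid 12 gives 12 > 0. Violating.
Others bid (6, 24): truth gives 0; no alternative beats it.
Others bid (12, 24): truth gives 0; no alternative beats it.
(Checking all 16 profiles: 9 have a profitable deviation, 7 do not.)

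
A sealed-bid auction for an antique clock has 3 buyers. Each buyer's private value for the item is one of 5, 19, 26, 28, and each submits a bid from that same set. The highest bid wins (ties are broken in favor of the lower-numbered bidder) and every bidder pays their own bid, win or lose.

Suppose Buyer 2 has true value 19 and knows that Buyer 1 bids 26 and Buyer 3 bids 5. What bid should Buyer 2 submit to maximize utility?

5

Bid 5: loses but pays 5, utility -5.
Bid 19: loses but pays 19, utility -19.
Bid 26: loses but pays 26, utility -26.
Bid 28: wins, pays 28, utility 19 - 28 = -9.
The best choice is 5 with utility -5.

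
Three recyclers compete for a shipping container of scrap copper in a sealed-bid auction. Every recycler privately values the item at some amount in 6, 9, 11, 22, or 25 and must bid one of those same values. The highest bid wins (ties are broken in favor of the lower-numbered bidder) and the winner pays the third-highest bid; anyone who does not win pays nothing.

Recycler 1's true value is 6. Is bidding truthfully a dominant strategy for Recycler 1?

Check each profile of the others' bids and compare truth against every alternative bid.
Others bid (9, 9): truth gives 0, best alternative gives -3.
Others bid (6, 6): truth gives 0, best alternative gives 0.
Others bid (6, 9): truth gives 0, best alternative gives 0.
Others bid (6, 11): truth gives 0, best alternative gives 0.
Others bid (6, 22): truth gives 0, best alternative gives 0.
Others bid (6, 25): truth gives 0, best alternative gives 0.
(Remaining 19 profiles checked similarly; truth is weakly best in each.)
In every case the truthful bid is at least as good as any alternative, so it is a dominant strategy.

Yes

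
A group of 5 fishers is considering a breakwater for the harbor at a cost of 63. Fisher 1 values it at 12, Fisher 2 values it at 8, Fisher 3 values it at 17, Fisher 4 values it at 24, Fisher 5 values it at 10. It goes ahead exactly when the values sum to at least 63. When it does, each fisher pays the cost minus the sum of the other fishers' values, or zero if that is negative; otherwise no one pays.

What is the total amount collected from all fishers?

Total value 71 ≥ cost 63, so it is built.
Fisher 1: others sum to 59; max(0, 63 - 59) = 4.
Fisher 2: others sum to 63; max(0, 63 - 63) = 0.
Fisher 3: others sum to 54; max(0, 63 - 54) = 9.
Fisher 4: others sum to 47; max(0, 63 - 47) = 16.
Fisher 5: others sum to 61; max(0, 63 - 61) = 2.
Total collected = 4 + 0 + 9 + 16 + 2 = 31.

31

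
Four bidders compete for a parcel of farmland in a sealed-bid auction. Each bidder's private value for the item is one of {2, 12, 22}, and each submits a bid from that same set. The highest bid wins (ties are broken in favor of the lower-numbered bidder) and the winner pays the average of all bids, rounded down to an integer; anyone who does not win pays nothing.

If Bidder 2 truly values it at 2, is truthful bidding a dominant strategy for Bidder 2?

Yes

Check each profile of the others' bids and compare truth against every alternative bid.
Others bid (2, 12, 12): truth gives 0, best alternative gives -7.
Others bid (2, 2, 12): truth gives 0, best alternative gives -5.
Others bid (2, 12, 2): truth gives 0, best alternative gives -5.
Others bid (2, 2, 2): truth gives 0, best alternative gives -2.
Others bid (2, 2, 22): truth gives 0, best alternative gives 0.
Others bid (2, 12, 22): truth gives 0, best alternative gives 0.
(Remaining 21 profiles checked similarly; truth is weakly best in each.)
In every case the truthful bid is at least as good as any alternative, so it is a dominant strategy.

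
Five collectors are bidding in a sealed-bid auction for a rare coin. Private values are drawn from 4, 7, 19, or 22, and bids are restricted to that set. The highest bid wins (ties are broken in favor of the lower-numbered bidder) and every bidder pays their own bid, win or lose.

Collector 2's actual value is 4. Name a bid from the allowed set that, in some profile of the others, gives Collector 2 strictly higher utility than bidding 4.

7

Suppose Collector 1 bids 4, Collector 3 bids 4, Collector 4 bids 4 and Collector 5 bids 4.
Bid 4: loses but pays 4, utility -4.
Bid 7: wins, pays 7, utility 4 - 7 = -3.
So bidding 7 beats truth here (-3 > -4).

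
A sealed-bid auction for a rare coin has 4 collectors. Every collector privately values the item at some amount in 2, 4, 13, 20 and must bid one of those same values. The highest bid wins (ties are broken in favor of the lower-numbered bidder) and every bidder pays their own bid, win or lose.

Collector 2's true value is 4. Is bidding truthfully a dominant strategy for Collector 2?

Consider the case where Collector 1 bids 2, Collector 3 bids 2 and Collector 4 bids 13.
Truthful bid 4: loses but pays 4, utility -4.
Bid 2 instead: loses but pays 2, utility -2.
Since -2 > -4, bidding 2 is strictly better here, so truthful bidding is not dominant.

No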